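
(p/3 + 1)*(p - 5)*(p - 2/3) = p^3/3 - 8*p^2/9 - 41*p/9 + 10/3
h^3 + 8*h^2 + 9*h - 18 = (h - 1)*(h + 3)*(h + 6)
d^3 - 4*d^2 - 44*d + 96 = (d - 8)*(d - 2)*(d + 6)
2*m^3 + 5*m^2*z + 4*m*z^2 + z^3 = (m + z)^2*(2*m + z)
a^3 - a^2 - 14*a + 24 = (a - 3)*(a - 2)*(a + 4)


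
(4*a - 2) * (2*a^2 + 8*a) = 8*a^3 + 28*a^2 - 16*a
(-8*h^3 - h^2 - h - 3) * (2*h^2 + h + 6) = -16*h^5 - 10*h^4 - 51*h^3 - 13*h^2 - 9*h - 18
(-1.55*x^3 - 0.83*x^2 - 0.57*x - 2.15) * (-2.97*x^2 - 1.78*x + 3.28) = 4.6035*x^5 + 5.2241*x^4 - 1.9137*x^3 + 4.6777*x^2 + 1.9574*x - 7.052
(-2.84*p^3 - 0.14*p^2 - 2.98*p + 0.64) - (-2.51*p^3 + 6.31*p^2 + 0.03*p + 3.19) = -0.33*p^3 - 6.45*p^2 - 3.01*p - 2.55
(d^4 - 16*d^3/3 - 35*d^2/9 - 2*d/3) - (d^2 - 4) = d^4 - 16*d^3/3 - 44*d^2/9 - 2*d/3 + 4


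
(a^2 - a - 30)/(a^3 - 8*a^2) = (a^2 - a - 30)/(a^2*(a - 8))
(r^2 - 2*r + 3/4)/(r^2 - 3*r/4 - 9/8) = 2*(2*r - 1)/(4*r + 3)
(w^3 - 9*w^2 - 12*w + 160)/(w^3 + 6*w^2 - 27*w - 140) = (w - 8)/(w + 7)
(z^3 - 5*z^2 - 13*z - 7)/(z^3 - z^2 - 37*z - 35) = (z + 1)/(z + 5)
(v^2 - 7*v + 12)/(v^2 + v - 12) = (v - 4)/(v + 4)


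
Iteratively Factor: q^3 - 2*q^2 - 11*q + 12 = (q - 4)*(q^2 + 2*q - 3) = (q - 4)*(q + 3)*(q - 1)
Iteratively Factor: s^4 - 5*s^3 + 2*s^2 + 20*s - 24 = (s + 2)*(s^3 - 7*s^2 + 16*s - 12) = (s - 3)*(s + 2)*(s^2 - 4*s + 4) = (s - 3)*(s - 2)*(s + 2)*(s - 2)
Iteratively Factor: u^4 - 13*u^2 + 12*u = (u + 4)*(u^3 - 4*u^2 + 3*u) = (u - 3)*(u + 4)*(u^2 - u) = (u - 3)*(u - 1)*(u + 4)*(u)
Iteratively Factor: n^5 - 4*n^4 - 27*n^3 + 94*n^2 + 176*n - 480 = (n - 5)*(n^4 + n^3 - 22*n^2 - 16*n + 96) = (n - 5)*(n - 4)*(n^3 + 5*n^2 - 2*n - 24) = (n - 5)*(n - 4)*(n - 2)*(n^2 + 7*n + 12) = (n - 5)*(n - 4)*(n - 2)*(n + 3)*(n + 4)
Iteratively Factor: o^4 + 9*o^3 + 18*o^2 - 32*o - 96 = (o + 4)*(o^3 + 5*o^2 - 2*o - 24) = (o + 4)^2*(o^2 + o - 6) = (o + 3)*(o + 4)^2*(o - 2)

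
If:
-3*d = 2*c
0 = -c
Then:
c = 0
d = 0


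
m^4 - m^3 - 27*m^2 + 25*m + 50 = (m - 5)*(m - 2)*(m + 1)*(m + 5)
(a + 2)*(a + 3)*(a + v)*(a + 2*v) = a^4 + 3*a^3*v + 5*a^3 + 2*a^2*v^2 + 15*a^2*v + 6*a^2 + 10*a*v^2 + 18*a*v + 12*v^2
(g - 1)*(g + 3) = g^2 + 2*g - 3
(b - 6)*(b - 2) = b^2 - 8*b + 12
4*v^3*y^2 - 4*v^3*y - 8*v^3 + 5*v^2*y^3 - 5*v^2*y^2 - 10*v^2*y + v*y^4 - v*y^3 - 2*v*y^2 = (v + y)*(4*v + y)*(y - 2)*(v*y + v)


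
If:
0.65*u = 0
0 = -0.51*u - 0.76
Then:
No Solution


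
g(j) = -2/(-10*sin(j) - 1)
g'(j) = -20*cos(j)/(-10*sin(j) - 1)^2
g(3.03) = 0.95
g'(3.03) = 4.45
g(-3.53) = 0.42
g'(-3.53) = 0.81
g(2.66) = 0.36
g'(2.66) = 0.56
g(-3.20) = 1.26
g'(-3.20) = 7.96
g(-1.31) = -0.23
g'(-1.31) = -0.07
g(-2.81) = -0.89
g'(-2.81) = 3.72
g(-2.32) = -0.32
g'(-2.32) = 0.34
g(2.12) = 0.21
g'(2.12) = 0.11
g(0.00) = 2.00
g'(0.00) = -20.00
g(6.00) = -1.11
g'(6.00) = -5.97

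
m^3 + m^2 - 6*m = m*(m - 2)*(m + 3)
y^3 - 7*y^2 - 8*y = y*(y - 8)*(y + 1)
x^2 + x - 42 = (x - 6)*(x + 7)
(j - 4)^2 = j^2 - 8*j + 16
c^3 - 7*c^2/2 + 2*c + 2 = (c - 2)^2*(c + 1/2)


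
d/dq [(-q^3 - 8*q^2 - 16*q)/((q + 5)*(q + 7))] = (-q^4 - 24*q^3 - 185*q^2 - 560*q - 560)/(q^4 + 24*q^3 + 214*q^2 + 840*q + 1225)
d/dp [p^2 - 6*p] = 2*p - 6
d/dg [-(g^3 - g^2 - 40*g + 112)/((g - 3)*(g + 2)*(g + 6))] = 2*(-3*g^4 - 28*g^3 + 116*g^2 + 524*g - 1392)/(g^6 + 10*g^5 + g^4 - 192*g^3 - 216*g^2 + 864*g + 1296)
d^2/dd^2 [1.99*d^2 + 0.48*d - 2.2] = 3.98000000000000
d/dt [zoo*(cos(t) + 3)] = zoo*sin(t)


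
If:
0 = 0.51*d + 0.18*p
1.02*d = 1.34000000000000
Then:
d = 1.31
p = -3.72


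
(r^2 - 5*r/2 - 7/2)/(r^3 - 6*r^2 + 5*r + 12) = (r - 7/2)/(r^2 - 7*r + 12)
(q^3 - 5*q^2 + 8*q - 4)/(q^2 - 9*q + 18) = (q^3 - 5*q^2 + 8*q - 4)/(q^2 - 9*q + 18)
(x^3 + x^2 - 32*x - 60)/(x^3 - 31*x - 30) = (x + 2)/(x + 1)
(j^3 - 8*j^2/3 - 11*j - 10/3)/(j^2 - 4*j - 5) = (3*j^2 + 7*j + 2)/(3*(j + 1))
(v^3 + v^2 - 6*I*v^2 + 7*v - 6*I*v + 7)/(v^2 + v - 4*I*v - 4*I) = (v^2 - 6*I*v + 7)/(v - 4*I)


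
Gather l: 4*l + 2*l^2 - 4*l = 2*l^2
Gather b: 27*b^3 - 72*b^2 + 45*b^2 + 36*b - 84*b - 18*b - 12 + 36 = 27*b^3 - 27*b^2 - 66*b + 24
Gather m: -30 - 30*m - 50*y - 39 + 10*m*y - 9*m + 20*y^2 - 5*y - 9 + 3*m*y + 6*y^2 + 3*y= m*(13*y - 39) + 26*y^2 - 52*y - 78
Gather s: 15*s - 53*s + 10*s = -28*s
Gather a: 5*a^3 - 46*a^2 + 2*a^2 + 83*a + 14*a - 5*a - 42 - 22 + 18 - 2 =5*a^3 - 44*a^2 + 92*a - 48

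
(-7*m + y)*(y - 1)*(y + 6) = -7*m*y^2 - 35*m*y + 42*m + y^3 + 5*y^2 - 6*y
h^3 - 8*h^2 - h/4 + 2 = (h - 8)*(h - 1/2)*(h + 1/2)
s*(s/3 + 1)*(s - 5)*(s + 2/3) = s^4/3 - 4*s^3/9 - 49*s^2/9 - 10*s/3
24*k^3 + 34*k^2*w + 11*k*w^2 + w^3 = (k + w)*(4*k + w)*(6*k + w)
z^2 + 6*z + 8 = (z + 2)*(z + 4)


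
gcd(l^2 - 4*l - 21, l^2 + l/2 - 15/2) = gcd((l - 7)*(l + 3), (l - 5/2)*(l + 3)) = l + 3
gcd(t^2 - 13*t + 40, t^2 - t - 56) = t - 8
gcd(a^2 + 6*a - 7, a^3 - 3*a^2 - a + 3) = a - 1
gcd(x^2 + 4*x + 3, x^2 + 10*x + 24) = 1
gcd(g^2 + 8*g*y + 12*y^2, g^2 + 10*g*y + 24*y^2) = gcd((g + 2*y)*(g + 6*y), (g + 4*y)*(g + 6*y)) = g + 6*y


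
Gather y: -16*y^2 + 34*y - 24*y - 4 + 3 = -16*y^2 + 10*y - 1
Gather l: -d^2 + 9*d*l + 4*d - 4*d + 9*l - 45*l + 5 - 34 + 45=-d^2 + l*(9*d - 36) + 16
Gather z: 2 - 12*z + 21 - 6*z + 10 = 33 - 18*z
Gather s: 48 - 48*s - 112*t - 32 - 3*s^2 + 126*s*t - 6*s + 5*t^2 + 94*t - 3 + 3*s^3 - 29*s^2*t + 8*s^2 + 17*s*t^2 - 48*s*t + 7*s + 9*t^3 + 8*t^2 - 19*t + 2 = 3*s^3 + s^2*(5 - 29*t) + s*(17*t^2 + 78*t - 47) + 9*t^3 + 13*t^2 - 37*t + 15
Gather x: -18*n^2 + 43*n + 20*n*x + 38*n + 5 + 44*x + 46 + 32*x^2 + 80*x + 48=-18*n^2 + 81*n + 32*x^2 + x*(20*n + 124) + 99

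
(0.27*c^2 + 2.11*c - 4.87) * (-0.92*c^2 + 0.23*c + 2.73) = -0.2484*c^4 - 1.8791*c^3 + 5.7028*c^2 + 4.6402*c - 13.2951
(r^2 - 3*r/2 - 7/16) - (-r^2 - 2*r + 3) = 2*r^2 + r/2 - 55/16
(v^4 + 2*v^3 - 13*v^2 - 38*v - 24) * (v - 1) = v^5 + v^4 - 15*v^3 - 25*v^2 + 14*v + 24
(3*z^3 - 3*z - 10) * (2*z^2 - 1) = 6*z^5 - 9*z^3 - 20*z^2 + 3*z + 10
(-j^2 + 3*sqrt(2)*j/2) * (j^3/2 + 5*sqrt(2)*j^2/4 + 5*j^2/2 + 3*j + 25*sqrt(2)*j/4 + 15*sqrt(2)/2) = -j^5/2 - 5*j^4/2 - sqrt(2)*j^4/2 - 5*sqrt(2)*j^3/2 + 3*j^3/4 - 3*sqrt(2)*j^2 + 75*j^2/4 + 45*j/2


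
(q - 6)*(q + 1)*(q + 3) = q^3 - 2*q^2 - 21*q - 18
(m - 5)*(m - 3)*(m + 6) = m^3 - 2*m^2 - 33*m + 90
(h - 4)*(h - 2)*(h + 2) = h^3 - 4*h^2 - 4*h + 16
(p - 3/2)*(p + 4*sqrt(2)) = p^2 - 3*p/2 + 4*sqrt(2)*p - 6*sqrt(2)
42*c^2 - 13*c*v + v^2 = (-7*c + v)*(-6*c + v)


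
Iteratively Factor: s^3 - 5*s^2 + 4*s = (s - 1)*(s^2 - 4*s) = s*(s - 1)*(s - 4)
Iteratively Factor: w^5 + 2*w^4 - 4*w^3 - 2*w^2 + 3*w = (w + 3)*(w^4 - w^3 - w^2 + w) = (w + 1)*(w + 3)*(w^3 - 2*w^2 + w) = (w - 1)*(w + 1)*(w + 3)*(w^2 - w) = w*(w - 1)*(w + 1)*(w + 3)*(w - 1)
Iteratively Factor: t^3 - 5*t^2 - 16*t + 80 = (t - 5)*(t^2 - 16) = (t - 5)*(t + 4)*(t - 4)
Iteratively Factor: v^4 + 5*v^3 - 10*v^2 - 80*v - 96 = (v - 4)*(v^3 + 9*v^2 + 26*v + 24) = (v - 4)*(v + 2)*(v^2 + 7*v + 12) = (v - 4)*(v + 2)*(v + 3)*(v + 4)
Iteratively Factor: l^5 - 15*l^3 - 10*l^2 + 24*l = (l + 2)*(l^4 - 2*l^3 - 11*l^2 + 12*l) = (l + 2)*(l + 3)*(l^3 - 5*l^2 + 4*l) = (l - 4)*(l + 2)*(l + 3)*(l^2 - l) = l*(l - 4)*(l + 2)*(l + 3)*(l - 1)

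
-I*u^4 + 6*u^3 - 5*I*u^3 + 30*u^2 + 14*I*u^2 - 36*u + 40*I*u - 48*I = (u + 6)*(u + 2*I)*(u + 4*I)*(-I*u + I)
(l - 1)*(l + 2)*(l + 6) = l^3 + 7*l^2 + 4*l - 12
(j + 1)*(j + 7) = j^2 + 8*j + 7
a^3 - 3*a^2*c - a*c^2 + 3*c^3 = (a - 3*c)*(a - c)*(a + c)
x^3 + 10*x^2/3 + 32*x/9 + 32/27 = (x + 2/3)*(x + 4/3)^2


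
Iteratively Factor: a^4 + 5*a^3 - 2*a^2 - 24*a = (a - 2)*(a^3 + 7*a^2 + 12*a) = a*(a - 2)*(a^2 + 7*a + 12) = a*(a - 2)*(a + 3)*(a + 4)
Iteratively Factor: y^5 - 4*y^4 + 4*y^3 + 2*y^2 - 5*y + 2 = (y - 1)*(y^4 - 3*y^3 + y^2 + 3*y - 2) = (y - 2)*(y - 1)*(y^3 - y^2 - y + 1) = (y - 2)*(y - 1)^2*(y^2 - 1) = (y - 2)*(y - 1)^3*(y + 1)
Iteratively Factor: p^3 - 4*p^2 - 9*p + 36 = (p + 3)*(p^2 - 7*p + 12) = (p - 4)*(p + 3)*(p - 3)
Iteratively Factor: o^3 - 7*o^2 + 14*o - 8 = (o - 4)*(o^2 - 3*o + 2) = (o - 4)*(o - 2)*(o - 1)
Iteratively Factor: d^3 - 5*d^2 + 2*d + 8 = (d - 4)*(d^2 - d - 2) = (d - 4)*(d - 2)*(d + 1)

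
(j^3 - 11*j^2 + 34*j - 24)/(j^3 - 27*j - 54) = (j^2 - 5*j + 4)/(j^2 + 6*j + 9)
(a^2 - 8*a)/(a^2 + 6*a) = (a - 8)/(a + 6)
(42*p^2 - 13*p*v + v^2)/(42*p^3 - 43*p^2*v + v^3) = (7*p - v)/(7*p^2 - 6*p*v - v^2)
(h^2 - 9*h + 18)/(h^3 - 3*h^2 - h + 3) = (h - 6)/(h^2 - 1)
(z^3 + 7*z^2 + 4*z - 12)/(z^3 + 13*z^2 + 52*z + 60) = (z - 1)/(z + 5)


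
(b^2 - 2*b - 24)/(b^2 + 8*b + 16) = (b - 6)/(b + 4)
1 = 1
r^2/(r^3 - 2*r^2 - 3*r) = r/(r^2 - 2*r - 3)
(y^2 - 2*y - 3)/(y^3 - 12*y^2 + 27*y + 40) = (y - 3)/(y^2 - 13*y + 40)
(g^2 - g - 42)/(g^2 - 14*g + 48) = (g^2 - g - 42)/(g^2 - 14*g + 48)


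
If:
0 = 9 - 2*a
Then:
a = 9/2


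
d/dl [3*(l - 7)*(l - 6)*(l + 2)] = 9*l^2 - 66*l + 48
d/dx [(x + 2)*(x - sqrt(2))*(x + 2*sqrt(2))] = 3*x^2 + 2*sqrt(2)*x + 4*x - 4 + 2*sqrt(2)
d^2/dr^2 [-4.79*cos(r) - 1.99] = 4.79*cos(r)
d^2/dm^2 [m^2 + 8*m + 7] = 2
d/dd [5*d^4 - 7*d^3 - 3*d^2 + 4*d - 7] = 20*d^3 - 21*d^2 - 6*d + 4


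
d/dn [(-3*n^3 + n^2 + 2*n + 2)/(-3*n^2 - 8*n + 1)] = (9*n^4 + 48*n^3 - 11*n^2 + 14*n + 18)/(9*n^4 + 48*n^3 + 58*n^2 - 16*n + 1)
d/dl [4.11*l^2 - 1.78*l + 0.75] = 8.22*l - 1.78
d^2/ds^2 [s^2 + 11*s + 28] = 2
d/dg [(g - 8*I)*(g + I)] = 2*g - 7*I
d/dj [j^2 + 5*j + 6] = 2*j + 5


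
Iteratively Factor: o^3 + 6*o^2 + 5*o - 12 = (o + 3)*(o^2 + 3*o - 4) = (o - 1)*(o + 3)*(o + 4)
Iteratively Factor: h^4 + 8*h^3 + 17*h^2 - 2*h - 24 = (h + 2)*(h^3 + 6*h^2 + 5*h - 12) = (h + 2)*(h + 3)*(h^2 + 3*h - 4) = (h + 2)*(h + 3)*(h + 4)*(h - 1)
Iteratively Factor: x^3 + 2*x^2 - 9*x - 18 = (x + 3)*(x^2 - x - 6) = (x - 3)*(x + 3)*(x + 2)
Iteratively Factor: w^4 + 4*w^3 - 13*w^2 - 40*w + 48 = (w - 1)*(w^3 + 5*w^2 - 8*w - 48) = (w - 1)*(w + 4)*(w^2 + w - 12) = (w - 3)*(w - 1)*(w + 4)*(w + 4)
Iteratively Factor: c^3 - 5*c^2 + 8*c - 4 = (c - 1)*(c^2 - 4*c + 4) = (c - 2)*(c - 1)*(c - 2)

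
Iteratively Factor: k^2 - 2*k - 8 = (k + 2)*(k - 4)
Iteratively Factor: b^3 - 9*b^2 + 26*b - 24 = (b - 3)*(b^2 - 6*b + 8) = (b - 4)*(b - 3)*(b - 2)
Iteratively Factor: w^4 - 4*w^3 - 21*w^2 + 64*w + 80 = (w - 4)*(w^3 - 21*w - 20) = (w - 4)*(w + 4)*(w^2 - 4*w - 5) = (w - 5)*(w - 4)*(w + 4)*(w + 1)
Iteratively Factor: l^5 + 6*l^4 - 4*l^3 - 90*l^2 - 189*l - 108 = (l + 3)*(l^4 + 3*l^3 - 13*l^2 - 51*l - 36) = (l + 1)*(l + 3)*(l^3 + 2*l^2 - 15*l - 36) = (l - 4)*(l + 1)*(l + 3)*(l^2 + 6*l + 9) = (l - 4)*(l + 1)*(l + 3)^2*(l + 3)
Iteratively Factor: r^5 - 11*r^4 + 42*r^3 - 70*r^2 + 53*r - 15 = (r - 1)*(r^4 - 10*r^3 + 32*r^2 - 38*r + 15) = (r - 1)^2*(r^3 - 9*r^2 + 23*r - 15) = (r - 1)^3*(r^2 - 8*r + 15) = (r - 5)*(r - 1)^3*(r - 3)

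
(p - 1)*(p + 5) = p^2 + 4*p - 5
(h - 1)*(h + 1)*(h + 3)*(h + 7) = h^4 + 10*h^3 + 20*h^2 - 10*h - 21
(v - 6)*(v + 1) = v^2 - 5*v - 6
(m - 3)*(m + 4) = m^2 + m - 12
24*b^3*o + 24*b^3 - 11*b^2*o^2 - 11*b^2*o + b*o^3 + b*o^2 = (-8*b + o)*(-3*b + o)*(b*o + b)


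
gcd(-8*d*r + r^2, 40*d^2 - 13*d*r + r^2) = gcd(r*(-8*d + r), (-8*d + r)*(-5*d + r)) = -8*d + r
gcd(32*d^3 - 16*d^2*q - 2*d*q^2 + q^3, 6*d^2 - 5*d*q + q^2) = -2*d + q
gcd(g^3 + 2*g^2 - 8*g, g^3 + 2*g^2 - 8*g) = g^3 + 2*g^2 - 8*g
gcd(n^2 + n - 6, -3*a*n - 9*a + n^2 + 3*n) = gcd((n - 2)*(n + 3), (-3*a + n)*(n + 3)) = n + 3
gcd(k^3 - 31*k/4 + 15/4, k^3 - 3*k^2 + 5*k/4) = k^2 - 3*k + 5/4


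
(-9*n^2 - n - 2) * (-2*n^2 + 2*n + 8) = 18*n^4 - 16*n^3 - 70*n^2 - 12*n - 16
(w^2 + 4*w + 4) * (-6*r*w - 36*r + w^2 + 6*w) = -6*r*w^3 - 60*r*w^2 - 168*r*w - 144*r + w^4 + 10*w^3 + 28*w^2 + 24*w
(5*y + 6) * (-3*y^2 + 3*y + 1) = -15*y^3 - 3*y^2 + 23*y + 6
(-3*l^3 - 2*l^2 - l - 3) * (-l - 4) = 3*l^4 + 14*l^3 + 9*l^2 + 7*l + 12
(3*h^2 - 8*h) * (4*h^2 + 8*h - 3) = 12*h^4 - 8*h^3 - 73*h^2 + 24*h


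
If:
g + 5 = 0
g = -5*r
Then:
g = -5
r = 1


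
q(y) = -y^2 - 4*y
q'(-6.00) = 8.00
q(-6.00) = -12.00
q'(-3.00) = 2.00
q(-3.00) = 3.00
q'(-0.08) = -3.84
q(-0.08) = 0.31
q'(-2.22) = 0.44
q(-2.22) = 3.95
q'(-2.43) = 0.86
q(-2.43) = 3.82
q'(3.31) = -10.62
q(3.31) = -24.20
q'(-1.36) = -1.28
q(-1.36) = 3.59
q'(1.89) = -7.78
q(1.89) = -11.13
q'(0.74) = -5.48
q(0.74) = -3.51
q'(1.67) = -7.34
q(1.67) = -9.47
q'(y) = -2*y - 4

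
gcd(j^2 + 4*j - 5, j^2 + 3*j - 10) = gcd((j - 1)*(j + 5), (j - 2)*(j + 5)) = j + 5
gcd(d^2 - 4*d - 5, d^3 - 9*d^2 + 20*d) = d - 5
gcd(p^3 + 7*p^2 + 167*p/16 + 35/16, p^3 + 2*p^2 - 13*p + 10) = p + 5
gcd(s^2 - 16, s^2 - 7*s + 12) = s - 4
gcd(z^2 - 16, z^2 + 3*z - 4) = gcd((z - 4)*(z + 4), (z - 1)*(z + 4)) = z + 4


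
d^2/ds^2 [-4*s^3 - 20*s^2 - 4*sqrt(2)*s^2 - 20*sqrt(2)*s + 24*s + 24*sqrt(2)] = -24*s - 40 - 8*sqrt(2)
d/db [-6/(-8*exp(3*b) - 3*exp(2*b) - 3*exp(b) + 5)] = (-144*exp(2*b) - 36*exp(b) - 18)*exp(b)/(8*exp(3*b) + 3*exp(2*b) + 3*exp(b) - 5)^2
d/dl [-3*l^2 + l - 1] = 1 - 6*l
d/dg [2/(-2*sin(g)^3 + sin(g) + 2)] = 4*(cos(g) - 3*cos(3*g))/(sin(g) - sin(3*g) - 4)^2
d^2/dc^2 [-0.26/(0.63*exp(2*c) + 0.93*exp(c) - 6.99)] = ((0.6552*exp(c) + 0.2418)*(0.63*exp(2*c) + 0.93*exp(c) - 6.99) - 0.26*(1.26*exp(c) + 0.93)*(2.52*exp(c) + 1.86)*exp(c))*exp(c)/(0.63*exp(2*c) + 0.93*exp(c) - 6.99)^3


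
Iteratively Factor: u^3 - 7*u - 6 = (u - 3)*(u^2 + 3*u + 2) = (u - 3)*(u + 2)*(u + 1)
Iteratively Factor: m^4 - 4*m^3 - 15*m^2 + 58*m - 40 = (m + 4)*(m^3 - 8*m^2 + 17*m - 10) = (m - 1)*(m + 4)*(m^2 - 7*m + 10) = (m - 5)*(m - 1)*(m + 4)*(m - 2)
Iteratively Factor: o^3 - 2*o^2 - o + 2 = (o - 1)*(o^2 - o - 2) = (o - 2)*(o - 1)*(o + 1)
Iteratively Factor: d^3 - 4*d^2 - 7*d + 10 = (d - 5)*(d^2 + d - 2) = (d - 5)*(d + 2)*(d - 1)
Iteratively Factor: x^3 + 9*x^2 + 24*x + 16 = (x + 4)*(x^2 + 5*x + 4) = (x + 1)*(x + 4)*(x + 4)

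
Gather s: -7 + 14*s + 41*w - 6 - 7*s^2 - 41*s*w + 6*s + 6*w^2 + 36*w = -7*s^2 + s*(20 - 41*w) + 6*w^2 + 77*w - 13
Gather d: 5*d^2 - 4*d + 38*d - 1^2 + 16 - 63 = 5*d^2 + 34*d - 48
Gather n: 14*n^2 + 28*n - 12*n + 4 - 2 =14*n^2 + 16*n + 2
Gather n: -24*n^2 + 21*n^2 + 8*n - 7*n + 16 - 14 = -3*n^2 + n + 2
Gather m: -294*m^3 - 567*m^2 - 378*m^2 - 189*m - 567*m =-294*m^3 - 945*m^2 - 756*m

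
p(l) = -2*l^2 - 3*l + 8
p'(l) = -4*l - 3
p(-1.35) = 8.40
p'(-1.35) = 2.40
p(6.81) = -105.18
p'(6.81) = -30.24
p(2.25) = -8.88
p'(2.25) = -12.00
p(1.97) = -5.67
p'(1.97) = -10.88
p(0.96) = 3.28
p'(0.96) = -6.84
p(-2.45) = 3.34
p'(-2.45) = 6.80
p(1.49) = -0.91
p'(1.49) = -8.96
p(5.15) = -60.50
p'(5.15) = -23.60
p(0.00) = 8.00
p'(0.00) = -3.00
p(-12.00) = -244.00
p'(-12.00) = 45.00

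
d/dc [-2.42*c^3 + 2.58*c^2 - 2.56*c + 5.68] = -7.26*c^2 + 5.16*c - 2.56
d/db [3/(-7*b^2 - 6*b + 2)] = 6*(7*b + 3)/(7*b^2 + 6*b - 2)^2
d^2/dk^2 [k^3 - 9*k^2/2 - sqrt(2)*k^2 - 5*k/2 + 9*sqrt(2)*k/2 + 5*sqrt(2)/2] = 6*k - 9 - 2*sqrt(2)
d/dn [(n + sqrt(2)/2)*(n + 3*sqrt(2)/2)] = 2*n + 2*sqrt(2)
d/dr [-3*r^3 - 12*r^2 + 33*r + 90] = -9*r^2 - 24*r + 33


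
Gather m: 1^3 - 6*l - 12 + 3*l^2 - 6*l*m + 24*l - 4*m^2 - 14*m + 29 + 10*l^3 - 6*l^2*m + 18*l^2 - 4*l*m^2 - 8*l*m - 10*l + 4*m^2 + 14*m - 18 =10*l^3 + 21*l^2 - 4*l*m^2 + 8*l + m*(-6*l^2 - 14*l)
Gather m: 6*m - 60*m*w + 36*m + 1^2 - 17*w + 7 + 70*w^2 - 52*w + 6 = m*(42 - 60*w) + 70*w^2 - 69*w + 14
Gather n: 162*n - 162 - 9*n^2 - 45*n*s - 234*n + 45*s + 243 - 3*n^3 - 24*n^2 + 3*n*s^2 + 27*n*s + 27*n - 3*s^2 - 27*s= -3*n^3 - 33*n^2 + n*(3*s^2 - 18*s - 45) - 3*s^2 + 18*s + 81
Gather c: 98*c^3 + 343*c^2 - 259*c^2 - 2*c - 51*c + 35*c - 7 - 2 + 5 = 98*c^3 + 84*c^2 - 18*c - 4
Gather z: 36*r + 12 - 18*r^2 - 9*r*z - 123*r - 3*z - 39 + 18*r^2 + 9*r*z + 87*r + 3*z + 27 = 0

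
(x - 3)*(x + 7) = x^2 + 4*x - 21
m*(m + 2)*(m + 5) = m^3 + 7*m^2 + 10*m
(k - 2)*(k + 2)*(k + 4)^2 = k^4 + 8*k^3 + 12*k^2 - 32*k - 64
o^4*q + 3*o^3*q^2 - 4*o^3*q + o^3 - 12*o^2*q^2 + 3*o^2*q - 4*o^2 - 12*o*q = o*(o - 4)*(o + 3*q)*(o*q + 1)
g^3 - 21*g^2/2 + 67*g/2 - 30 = (g - 5)*(g - 4)*(g - 3/2)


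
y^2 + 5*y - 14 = (y - 2)*(y + 7)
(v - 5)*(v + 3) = v^2 - 2*v - 15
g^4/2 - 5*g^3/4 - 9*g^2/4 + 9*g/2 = g*(g/2 + 1)*(g - 3)*(g - 3/2)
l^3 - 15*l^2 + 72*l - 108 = (l - 6)^2*(l - 3)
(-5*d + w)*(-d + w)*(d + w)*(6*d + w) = 30*d^4 - d^3*w - 31*d^2*w^2 + d*w^3 + w^4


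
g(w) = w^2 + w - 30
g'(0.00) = 1.00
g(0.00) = -30.00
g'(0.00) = 1.00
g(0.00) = -30.00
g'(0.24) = 1.48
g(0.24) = -29.70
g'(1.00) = 3.00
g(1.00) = -28.00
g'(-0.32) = 0.36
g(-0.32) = -30.22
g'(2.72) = 6.44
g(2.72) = -19.88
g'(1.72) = 4.44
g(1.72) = -25.32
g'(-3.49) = -5.98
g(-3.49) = -21.31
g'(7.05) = 15.10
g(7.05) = 26.75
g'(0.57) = 2.14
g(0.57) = -29.11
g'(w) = 2*w + 1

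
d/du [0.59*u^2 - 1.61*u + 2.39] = 1.18*u - 1.61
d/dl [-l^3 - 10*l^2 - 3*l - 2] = -3*l^2 - 20*l - 3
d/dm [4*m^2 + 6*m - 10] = 8*m + 6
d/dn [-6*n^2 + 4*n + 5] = 4 - 12*n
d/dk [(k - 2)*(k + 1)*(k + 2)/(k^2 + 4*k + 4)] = k*(k + 4)/(k^2 + 4*k + 4)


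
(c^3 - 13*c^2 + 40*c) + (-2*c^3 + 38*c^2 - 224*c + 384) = -c^3 + 25*c^2 - 184*c + 384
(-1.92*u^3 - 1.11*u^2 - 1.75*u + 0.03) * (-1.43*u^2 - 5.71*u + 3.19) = 2.7456*u^5 + 12.5505*u^4 + 2.7158*u^3 + 6.4087*u^2 - 5.7538*u + 0.0957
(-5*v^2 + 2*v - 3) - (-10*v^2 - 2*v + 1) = 5*v^2 + 4*v - 4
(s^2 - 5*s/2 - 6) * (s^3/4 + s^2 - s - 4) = s^5/4 + 3*s^4/8 - 5*s^3 - 15*s^2/2 + 16*s + 24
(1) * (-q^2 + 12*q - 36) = -q^2 + 12*q - 36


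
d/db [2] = 0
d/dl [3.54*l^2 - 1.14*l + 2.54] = 7.08*l - 1.14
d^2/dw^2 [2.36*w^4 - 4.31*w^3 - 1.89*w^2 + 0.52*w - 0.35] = 28.32*w^2 - 25.86*w - 3.78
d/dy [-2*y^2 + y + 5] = 1 - 4*y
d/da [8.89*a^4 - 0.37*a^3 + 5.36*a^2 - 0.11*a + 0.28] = 35.56*a^3 - 1.11*a^2 + 10.72*a - 0.11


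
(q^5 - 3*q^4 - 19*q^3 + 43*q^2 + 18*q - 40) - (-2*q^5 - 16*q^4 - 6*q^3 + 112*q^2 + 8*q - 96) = 3*q^5 + 13*q^4 - 13*q^3 - 69*q^2 + 10*q + 56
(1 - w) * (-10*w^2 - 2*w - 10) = 10*w^3 - 8*w^2 + 8*w - 10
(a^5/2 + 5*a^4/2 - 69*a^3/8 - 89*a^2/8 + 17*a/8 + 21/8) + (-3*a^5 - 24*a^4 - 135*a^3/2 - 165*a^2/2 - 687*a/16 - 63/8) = -5*a^5/2 - 43*a^4/2 - 609*a^3/8 - 749*a^2/8 - 653*a/16 - 21/4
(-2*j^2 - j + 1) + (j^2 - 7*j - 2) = -j^2 - 8*j - 1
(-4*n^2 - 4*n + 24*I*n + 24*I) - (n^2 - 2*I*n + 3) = -5*n^2 - 4*n + 26*I*n - 3 + 24*I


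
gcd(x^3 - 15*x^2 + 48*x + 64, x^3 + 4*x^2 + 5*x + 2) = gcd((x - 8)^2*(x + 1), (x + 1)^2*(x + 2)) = x + 1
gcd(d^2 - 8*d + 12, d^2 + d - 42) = d - 6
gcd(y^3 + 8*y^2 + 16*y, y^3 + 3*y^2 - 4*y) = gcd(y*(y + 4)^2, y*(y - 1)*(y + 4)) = y^2 + 4*y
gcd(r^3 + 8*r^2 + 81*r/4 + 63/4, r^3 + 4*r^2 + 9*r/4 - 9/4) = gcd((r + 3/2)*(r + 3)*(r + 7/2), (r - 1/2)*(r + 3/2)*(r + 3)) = r^2 + 9*r/2 + 9/2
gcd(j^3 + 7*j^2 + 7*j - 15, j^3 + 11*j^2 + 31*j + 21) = j + 3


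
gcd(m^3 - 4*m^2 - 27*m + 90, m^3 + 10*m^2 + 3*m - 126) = m - 3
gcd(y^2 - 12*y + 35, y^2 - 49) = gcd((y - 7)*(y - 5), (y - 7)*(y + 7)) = y - 7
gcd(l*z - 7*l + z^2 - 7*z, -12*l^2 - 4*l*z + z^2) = 1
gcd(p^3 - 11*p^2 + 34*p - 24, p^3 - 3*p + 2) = p - 1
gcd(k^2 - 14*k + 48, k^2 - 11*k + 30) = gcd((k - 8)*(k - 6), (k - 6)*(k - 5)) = k - 6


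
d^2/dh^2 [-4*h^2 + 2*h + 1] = -8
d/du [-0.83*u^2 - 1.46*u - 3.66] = -1.66*u - 1.46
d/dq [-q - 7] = -1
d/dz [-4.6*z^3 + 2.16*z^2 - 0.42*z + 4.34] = -13.8*z^2 + 4.32*z - 0.42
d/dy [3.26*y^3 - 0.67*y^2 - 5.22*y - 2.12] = 9.78*y^2 - 1.34*y - 5.22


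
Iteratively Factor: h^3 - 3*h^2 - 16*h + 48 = (h + 4)*(h^2 - 7*h + 12) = (h - 3)*(h + 4)*(h - 4)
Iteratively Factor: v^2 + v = (v)*(v + 1)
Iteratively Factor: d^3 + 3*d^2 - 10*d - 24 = (d + 2)*(d^2 + d - 12) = (d - 3)*(d + 2)*(d + 4)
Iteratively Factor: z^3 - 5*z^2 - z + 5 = (z - 1)*(z^2 - 4*z - 5) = (z - 1)*(z + 1)*(z - 5)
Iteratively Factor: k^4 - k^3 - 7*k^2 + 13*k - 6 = (k - 1)*(k^3 - 7*k + 6) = (k - 2)*(k - 1)*(k^2 + 2*k - 3) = (k - 2)*(k - 1)*(k + 3)*(k - 1)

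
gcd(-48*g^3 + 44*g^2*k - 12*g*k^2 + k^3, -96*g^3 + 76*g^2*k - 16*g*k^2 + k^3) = 12*g^2 - 8*g*k + k^2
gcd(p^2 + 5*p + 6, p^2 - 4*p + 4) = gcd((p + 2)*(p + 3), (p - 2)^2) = 1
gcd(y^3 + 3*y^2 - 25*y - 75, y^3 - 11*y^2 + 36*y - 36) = 1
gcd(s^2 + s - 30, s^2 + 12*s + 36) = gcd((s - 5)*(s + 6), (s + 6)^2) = s + 6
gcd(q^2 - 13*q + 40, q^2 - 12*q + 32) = q - 8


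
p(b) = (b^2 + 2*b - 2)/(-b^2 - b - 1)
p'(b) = (2*b + 1)*(b^2 + 2*b - 2)/(-b^2 - b - 1)^2 + (2*b + 2)/(-b^2 - b - 1) = (b^2 - 6*b - 4)/(b^4 + 2*b^3 + 3*b^2 + 2*b + 1)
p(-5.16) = -0.64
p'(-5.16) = 0.11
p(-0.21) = 2.85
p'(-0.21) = -3.87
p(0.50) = 0.43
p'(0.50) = -2.20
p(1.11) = -0.43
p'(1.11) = -0.84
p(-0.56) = 3.72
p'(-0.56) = -0.57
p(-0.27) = 3.07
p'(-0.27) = -3.58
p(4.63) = -1.06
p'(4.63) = -0.01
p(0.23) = 1.16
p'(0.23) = -3.24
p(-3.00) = -0.14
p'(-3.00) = 0.47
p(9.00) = -1.07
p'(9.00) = 0.00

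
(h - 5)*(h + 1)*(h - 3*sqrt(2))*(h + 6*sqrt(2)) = h^4 - 4*h^3 + 3*sqrt(2)*h^3 - 41*h^2 - 12*sqrt(2)*h^2 - 15*sqrt(2)*h + 144*h + 180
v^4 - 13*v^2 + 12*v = v*(v - 3)*(v - 1)*(v + 4)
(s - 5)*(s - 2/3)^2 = s^3 - 19*s^2/3 + 64*s/9 - 20/9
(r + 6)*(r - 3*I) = r^2 + 6*r - 3*I*r - 18*I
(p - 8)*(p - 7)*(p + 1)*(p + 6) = p^4 - 8*p^3 - 43*p^2 + 302*p + 336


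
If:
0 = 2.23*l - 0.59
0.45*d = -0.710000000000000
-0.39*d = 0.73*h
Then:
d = -1.58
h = 0.84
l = 0.26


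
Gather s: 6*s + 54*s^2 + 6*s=54*s^2 + 12*s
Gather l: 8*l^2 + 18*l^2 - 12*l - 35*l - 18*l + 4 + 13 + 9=26*l^2 - 65*l + 26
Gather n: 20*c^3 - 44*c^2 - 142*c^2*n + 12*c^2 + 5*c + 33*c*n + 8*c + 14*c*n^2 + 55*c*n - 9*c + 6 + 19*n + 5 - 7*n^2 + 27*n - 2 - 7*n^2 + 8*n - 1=20*c^3 - 32*c^2 + 4*c + n^2*(14*c - 14) + n*(-142*c^2 + 88*c + 54) + 8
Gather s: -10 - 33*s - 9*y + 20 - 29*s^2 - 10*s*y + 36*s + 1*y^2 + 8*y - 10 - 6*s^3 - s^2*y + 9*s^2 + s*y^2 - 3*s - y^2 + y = -6*s^3 + s^2*(-y - 20) + s*(y^2 - 10*y)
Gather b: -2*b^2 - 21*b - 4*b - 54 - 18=-2*b^2 - 25*b - 72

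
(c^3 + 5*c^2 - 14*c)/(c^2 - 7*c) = (c^2 + 5*c - 14)/(c - 7)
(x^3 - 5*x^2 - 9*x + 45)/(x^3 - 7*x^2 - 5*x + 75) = (x - 3)/(x - 5)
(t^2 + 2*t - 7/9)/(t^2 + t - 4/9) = (3*t + 7)/(3*t + 4)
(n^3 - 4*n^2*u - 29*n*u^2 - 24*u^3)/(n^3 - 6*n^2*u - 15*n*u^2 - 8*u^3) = (n + 3*u)/(n + u)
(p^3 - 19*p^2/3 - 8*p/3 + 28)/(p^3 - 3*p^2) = (3*p^3 - 19*p^2 - 8*p + 84)/(3*p^2*(p - 3))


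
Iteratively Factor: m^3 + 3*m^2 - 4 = (m + 2)*(m^2 + m - 2) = (m + 2)^2*(m - 1)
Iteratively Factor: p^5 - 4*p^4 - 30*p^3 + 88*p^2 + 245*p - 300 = (p - 5)*(p^4 + p^3 - 25*p^2 - 37*p + 60) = (p - 5)*(p + 3)*(p^3 - 2*p^2 - 19*p + 20) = (p - 5)*(p - 1)*(p + 3)*(p^2 - p - 20) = (p - 5)*(p - 1)*(p + 3)*(p + 4)*(p - 5)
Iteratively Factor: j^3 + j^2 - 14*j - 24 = (j - 4)*(j^2 + 5*j + 6) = (j - 4)*(j + 2)*(j + 3)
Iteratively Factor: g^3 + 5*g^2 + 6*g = (g + 2)*(g^2 + 3*g) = g*(g + 2)*(g + 3)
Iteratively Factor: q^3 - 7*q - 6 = (q + 2)*(q^2 - 2*q - 3) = (q - 3)*(q + 2)*(q + 1)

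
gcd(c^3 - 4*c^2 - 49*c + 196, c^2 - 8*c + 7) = c - 7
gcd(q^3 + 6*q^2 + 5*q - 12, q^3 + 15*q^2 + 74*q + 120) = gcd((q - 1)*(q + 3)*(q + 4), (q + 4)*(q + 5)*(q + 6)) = q + 4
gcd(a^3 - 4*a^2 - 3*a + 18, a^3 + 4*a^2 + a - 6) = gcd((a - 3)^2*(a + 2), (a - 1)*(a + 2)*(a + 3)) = a + 2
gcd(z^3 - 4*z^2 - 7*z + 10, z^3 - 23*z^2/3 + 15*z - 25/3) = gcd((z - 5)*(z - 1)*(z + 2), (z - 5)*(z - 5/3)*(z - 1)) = z^2 - 6*z + 5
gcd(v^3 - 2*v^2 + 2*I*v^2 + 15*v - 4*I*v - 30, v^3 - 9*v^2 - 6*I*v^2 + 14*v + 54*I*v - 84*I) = v - 2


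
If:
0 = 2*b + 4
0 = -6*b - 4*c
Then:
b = -2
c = 3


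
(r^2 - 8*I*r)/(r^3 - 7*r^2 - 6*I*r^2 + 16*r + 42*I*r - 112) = r/(r^2 + r*(-7 + 2*I) - 14*I)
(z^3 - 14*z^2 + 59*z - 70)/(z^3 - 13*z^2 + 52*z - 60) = (z - 7)/(z - 6)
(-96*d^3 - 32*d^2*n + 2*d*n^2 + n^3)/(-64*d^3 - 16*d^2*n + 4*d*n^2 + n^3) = (6*d - n)/(4*d - n)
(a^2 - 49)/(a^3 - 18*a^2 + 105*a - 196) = (a + 7)/(a^2 - 11*a + 28)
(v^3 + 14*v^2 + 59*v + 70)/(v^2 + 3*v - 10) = (v^2 + 9*v + 14)/(v - 2)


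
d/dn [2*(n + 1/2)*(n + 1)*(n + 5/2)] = 6*n^2 + 16*n + 17/2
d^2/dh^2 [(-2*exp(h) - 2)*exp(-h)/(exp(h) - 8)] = 2*(-exp(3*h) - 12*exp(2*h) + 24*exp(h) - 64)*exp(-h)/(exp(3*h) - 24*exp(2*h) + 192*exp(h) - 512)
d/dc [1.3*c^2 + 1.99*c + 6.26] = 2.6*c + 1.99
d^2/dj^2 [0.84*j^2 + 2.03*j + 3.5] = 1.68000000000000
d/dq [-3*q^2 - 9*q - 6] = -6*q - 9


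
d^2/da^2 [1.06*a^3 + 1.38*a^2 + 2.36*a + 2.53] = 6.36*a + 2.76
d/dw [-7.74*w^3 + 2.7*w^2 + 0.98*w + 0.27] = -23.22*w^2 + 5.4*w + 0.98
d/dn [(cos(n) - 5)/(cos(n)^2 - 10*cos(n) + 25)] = sin(n)/(cos(n) - 5)^2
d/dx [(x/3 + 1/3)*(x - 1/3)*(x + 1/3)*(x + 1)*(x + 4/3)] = 5*x^4/3 + 40*x^3/9 + 32*x^2/9 + 52*x/81 - 11/81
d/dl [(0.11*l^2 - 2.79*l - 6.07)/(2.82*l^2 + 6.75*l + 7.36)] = (8.6103*l^2 + 35.854*l + 20.4381)/(7.9524*l^4 + 38.07*l^3 + 87.0729*l^2 + 99.36*l + 54.1696)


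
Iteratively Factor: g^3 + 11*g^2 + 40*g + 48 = (g + 4)*(g^2 + 7*g + 12) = (g + 4)^2*(g + 3)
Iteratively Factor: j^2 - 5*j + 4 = (j - 4)*(j - 1)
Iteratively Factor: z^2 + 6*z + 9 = (z + 3)*(z + 3)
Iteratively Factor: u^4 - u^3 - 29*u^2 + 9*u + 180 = (u + 4)*(u^3 - 5*u^2 - 9*u + 45) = (u - 5)*(u + 4)*(u^2 - 9) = (u - 5)*(u + 3)*(u + 4)*(u - 3)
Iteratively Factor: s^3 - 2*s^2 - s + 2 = (s - 2)*(s^2 - 1) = (s - 2)*(s - 1)*(s + 1)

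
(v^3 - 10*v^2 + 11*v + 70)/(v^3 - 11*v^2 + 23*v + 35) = (v + 2)/(v + 1)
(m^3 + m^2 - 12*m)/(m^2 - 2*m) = (m^2 + m - 12)/(m - 2)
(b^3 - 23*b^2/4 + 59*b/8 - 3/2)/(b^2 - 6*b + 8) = (8*b^2 - 14*b + 3)/(8*(b - 2))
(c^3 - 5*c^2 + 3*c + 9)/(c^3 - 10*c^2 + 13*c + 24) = (c - 3)/(c - 8)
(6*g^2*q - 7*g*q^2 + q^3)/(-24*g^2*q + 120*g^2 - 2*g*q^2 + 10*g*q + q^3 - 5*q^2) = q*(-g + q)/(4*g*q - 20*g + q^2 - 5*q)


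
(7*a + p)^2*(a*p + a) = 49*a^3*p + 49*a^3 + 14*a^2*p^2 + 14*a^2*p + a*p^3 + a*p^2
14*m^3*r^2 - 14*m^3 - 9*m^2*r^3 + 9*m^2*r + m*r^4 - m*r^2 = (-7*m + r)*(-2*m + r)*(r - 1)*(m*r + m)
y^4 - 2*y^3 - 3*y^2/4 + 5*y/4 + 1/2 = (y - 2)*(y - 1)*(y + 1/2)^2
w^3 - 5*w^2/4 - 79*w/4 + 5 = (w - 5)*(w - 1/4)*(w + 4)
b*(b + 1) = b^2 + b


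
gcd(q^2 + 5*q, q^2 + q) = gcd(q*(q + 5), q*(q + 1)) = q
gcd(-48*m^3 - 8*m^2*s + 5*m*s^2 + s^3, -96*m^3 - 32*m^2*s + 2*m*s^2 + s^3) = 16*m^2 + 8*m*s + s^2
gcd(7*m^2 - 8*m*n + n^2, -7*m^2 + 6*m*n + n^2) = m - n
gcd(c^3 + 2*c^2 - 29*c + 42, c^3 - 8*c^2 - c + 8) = 1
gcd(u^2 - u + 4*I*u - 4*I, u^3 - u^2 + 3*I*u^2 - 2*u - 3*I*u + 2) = u - 1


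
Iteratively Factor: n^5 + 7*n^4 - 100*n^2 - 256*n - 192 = (n + 4)*(n^4 + 3*n^3 - 12*n^2 - 52*n - 48) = (n + 2)*(n + 4)*(n^3 + n^2 - 14*n - 24) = (n + 2)*(n + 3)*(n + 4)*(n^2 - 2*n - 8) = (n + 2)^2*(n + 3)*(n + 4)*(n - 4)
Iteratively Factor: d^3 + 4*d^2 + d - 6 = (d - 1)*(d^2 + 5*d + 6) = (d - 1)*(d + 2)*(d + 3)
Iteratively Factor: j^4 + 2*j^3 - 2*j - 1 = (j + 1)*(j^3 + j^2 - j - 1) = (j + 1)^2*(j^2 - 1) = (j - 1)*(j + 1)^2*(j + 1)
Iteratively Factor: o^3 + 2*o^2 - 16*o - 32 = (o + 2)*(o^2 - 16) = (o - 4)*(o + 2)*(o + 4)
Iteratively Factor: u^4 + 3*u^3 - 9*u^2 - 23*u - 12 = (u + 1)*(u^3 + 2*u^2 - 11*u - 12) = (u + 1)^2*(u^2 + u - 12) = (u - 3)*(u + 1)^2*(u + 4)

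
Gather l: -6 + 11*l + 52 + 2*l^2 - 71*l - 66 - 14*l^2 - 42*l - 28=-12*l^2 - 102*l - 48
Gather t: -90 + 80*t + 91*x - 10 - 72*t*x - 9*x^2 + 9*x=t*(80 - 72*x) - 9*x^2 + 100*x - 100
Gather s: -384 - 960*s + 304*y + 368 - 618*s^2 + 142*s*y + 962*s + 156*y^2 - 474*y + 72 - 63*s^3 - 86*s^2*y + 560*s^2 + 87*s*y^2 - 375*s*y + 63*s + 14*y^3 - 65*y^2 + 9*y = -63*s^3 + s^2*(-86*y - 58) + s*(87*y^2 - 233*y + 65) + 14*y^3 + 91*y^2 - 161*y + 56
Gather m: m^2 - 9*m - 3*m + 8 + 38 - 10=m^2 - 12*m + 36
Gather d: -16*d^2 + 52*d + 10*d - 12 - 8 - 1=-16*d^2 + 62*d - 21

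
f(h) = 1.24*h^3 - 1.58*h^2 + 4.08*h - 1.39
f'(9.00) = 276.96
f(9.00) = 811.31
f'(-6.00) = 156.96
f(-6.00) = -350.59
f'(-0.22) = 4.96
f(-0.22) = -2.38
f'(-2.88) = 44.04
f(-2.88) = -55.87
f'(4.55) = 66.72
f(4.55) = 101.27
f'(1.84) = 10.86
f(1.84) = 8.49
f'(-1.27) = 14.09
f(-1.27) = -11.66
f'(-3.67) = 65.78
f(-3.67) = -98.94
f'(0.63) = 3.57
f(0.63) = 0.86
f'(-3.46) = 59.55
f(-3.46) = -85.78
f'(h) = 3.72*h^2 - 3.16*h + 4.08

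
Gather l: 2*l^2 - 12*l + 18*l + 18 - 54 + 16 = 2*l^2 + 6*l - 20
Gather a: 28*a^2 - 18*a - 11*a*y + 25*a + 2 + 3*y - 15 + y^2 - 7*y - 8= 28*a^2 + a*(7 - 11*y) + y^2 - 4*y - 21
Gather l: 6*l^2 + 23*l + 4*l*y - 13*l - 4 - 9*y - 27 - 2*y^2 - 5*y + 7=6*l^2 + l*(4*y + 10) - 2*y^2 - 14*y - 24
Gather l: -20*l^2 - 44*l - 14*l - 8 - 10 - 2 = -20*l^2 - 58*l - 20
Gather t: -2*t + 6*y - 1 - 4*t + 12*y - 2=-6*t + 18*y - 3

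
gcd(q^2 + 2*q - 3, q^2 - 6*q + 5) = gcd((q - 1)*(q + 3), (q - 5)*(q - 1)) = q - 1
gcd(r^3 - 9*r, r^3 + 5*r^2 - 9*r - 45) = r^2 - 9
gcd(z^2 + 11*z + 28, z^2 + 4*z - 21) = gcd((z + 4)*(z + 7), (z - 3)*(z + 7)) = z + 7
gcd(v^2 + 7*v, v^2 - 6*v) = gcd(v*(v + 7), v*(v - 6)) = v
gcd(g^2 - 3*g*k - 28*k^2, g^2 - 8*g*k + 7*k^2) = g - 7*k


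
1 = 1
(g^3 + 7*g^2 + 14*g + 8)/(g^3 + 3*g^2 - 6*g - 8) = (g + 2)/(g - 2)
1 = 1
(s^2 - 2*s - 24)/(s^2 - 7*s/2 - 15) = 2*(s + 4)/(2*s + 5)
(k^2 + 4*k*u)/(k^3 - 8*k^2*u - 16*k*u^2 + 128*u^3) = k/(k^2 - 12*k*u + 32*u^2)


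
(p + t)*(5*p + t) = 5*p^2 + 6*p*t + t^2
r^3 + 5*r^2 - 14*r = r*(r - 2)*(r + 7)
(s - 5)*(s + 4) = s^2 - s - 20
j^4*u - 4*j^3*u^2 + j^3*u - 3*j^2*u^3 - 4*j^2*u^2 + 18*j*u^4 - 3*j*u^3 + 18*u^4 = (j - 3*u)^2*(j + 2*u)*(j*u + u)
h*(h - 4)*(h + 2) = h^3 - 2*h^2 - 8*h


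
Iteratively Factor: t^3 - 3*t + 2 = (t - 1)*(t^2 + t - 2) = (t - 1)*(t + 2)*(t - 1)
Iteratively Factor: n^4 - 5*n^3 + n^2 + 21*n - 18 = (n - 3)*(n^3 - 2*n^2 - 5*n + 6) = (n - 3)*(n - 1)*(n^2 - n - 6) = (n - 3)*(n - 1)*(n + 2)*(n - 3)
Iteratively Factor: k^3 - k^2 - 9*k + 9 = (k + 3)*(k^2 - 4*k + 3) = (k - 1)*(k + 3)*(k - 3)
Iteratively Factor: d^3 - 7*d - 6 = (d - 3)*(d^2 + 3*d + 2) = (d - 3)*(d + 2)*(d + 1)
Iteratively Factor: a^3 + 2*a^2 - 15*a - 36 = (a + 3)*(a^2 - a - 12) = (a + 3)^2*(a - 4)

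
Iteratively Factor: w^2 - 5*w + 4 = (w - 1)*(w - 4)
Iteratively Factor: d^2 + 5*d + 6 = (d + 3)*(d + 2)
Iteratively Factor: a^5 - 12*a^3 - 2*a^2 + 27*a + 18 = (a - 2)*(a^4 + 2*a^3 - 8*a^2 - 18*a - 9) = (a - 2)*(a + 3)*(a^3 - a^2 - 5*a - 3) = (a - 2)*(a + 1)*(a + 3)*(a^2 - 2*a - 3) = (a - 2)*(a + 1)^2*(a + 3)*(a - 3)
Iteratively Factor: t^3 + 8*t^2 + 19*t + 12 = (t + 4)*(t^2 + 4*t + 3) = (t + 3)*(t + 4)*(t + 1)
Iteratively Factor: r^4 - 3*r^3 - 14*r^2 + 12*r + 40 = (r - 2)*(r^3 - r^2 - 16*r - 20) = (r - 5)*(r - 2)*(r^2 + 4*r + 4) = (r - 5)*(r - 2)*(r + 2)*(r + 2)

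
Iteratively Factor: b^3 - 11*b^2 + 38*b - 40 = (b - 5)*(b^2 - 6*b + 8) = (b - 5)*(b - 2)*(b - 4)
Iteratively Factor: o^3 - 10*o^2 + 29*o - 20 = (o - 5)*(o^2 - 5*o + 4) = (o - 5)*(o - 4)*(o - 1)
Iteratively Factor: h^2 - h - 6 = (h - 3)*(h + 2)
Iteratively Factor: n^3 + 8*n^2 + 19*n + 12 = (n + 4)*(n^2 + 4*n + 3) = (n + 1)*(n + 4)*(n + 3)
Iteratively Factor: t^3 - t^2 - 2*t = (t)*(t^2 - t - 2) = t*(t - 2)*(t + 1)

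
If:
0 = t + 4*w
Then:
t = -4*w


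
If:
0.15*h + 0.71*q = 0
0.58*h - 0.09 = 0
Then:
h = 0.16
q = -0.03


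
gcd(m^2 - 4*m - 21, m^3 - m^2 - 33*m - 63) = m^2 - 4*m - 21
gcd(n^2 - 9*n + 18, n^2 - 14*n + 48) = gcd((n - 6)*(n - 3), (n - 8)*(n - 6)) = n - 6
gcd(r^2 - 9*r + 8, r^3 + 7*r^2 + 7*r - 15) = r - 1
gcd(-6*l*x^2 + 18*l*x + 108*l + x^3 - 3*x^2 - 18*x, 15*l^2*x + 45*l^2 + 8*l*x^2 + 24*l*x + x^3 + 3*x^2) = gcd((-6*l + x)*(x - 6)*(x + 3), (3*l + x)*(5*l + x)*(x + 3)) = x + 3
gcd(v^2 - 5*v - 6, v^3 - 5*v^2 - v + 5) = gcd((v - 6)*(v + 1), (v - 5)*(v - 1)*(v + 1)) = v + 1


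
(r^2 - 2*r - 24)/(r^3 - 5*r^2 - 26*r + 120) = (r + 4)/(r^2 + r - 20)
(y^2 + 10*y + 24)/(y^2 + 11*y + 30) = (y + 4)/(y + 5)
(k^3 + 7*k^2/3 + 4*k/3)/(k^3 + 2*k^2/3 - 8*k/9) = 3*(k + 1)/(3*k - 2)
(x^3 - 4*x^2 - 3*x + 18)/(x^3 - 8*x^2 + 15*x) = (x^2 - x - 6)/(x*(x - 5))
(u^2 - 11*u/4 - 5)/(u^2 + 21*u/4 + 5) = (u - 4)/(u + 4)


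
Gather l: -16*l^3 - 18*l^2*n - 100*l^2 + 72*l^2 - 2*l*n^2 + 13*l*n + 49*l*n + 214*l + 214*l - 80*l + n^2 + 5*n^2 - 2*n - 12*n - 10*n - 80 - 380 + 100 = -16*l^3 + l^2*(-18*n - 28) + l*(-2*n^2 + 62*n + 348) + 6*n^2 - 24*n - 360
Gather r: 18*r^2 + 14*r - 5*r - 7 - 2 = 18*r^2 + 9*r - 9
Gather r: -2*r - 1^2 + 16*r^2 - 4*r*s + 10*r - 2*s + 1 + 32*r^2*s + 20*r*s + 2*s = r^2*(32*s + 16) + r*(16*s + 8)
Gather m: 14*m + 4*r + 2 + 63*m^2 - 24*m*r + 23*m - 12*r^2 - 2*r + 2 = 63*m^2 + m*(37 - 24*r) - 12*r^2 + 2*r + 4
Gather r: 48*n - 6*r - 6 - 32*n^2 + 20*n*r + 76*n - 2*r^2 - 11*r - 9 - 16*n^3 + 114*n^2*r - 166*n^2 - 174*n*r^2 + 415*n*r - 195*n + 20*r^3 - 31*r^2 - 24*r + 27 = -16*n^3 - 198*n^2 - 71*n + 20*r^3 + r^2*(-174*n - 33) + r*(114*n^2 + 435*n - 41) + 12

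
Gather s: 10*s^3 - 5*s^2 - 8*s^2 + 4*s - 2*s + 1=10*s^3 - 13*s^2 + 2*s + 1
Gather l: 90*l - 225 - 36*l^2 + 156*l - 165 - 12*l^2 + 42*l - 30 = -48*l^2 + 288*l - 420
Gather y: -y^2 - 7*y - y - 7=-y^2 - 8*y - 7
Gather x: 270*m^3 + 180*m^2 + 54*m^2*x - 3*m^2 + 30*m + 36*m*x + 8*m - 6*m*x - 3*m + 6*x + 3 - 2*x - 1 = 270*m^3 + 177*m^2 + 35*m + x*(54*m^2 + 30*m + 4) + 2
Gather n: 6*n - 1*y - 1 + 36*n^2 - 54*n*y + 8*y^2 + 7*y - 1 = 36*n^2 + n*(6 - 54*y) + 8*y^2 + 6*y - 2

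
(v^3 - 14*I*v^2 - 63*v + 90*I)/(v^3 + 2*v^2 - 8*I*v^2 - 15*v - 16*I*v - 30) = (v - 6*I)/(v + 2)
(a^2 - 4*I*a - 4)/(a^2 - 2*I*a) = (a - 2*I)/a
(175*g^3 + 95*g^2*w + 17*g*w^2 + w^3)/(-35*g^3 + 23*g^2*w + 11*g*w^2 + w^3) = (5*g + w)/(-g + w)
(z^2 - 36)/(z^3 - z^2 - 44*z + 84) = (z + 6)/(z^2 + 5*z - 14)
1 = 1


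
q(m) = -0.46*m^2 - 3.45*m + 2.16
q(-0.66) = 4.24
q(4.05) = -19.36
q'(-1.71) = -1.88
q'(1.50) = -4.83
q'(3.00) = -6.21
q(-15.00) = -49.59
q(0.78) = -0.81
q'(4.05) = -7.18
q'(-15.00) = 10.35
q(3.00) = -12.33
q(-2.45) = 7.85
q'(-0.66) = -2.84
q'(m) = -0.92*m - 3.45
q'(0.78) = -4.17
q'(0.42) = -3.84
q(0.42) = 0.63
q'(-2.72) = -0.95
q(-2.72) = 8.14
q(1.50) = -4.05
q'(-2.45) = -1.20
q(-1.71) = 6.71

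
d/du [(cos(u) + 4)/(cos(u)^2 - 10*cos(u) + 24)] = (cos(u)^2 + 8*cos(u) - 64)*sin(u)/(cos(u)^2 - 10*cos(u) + 24)^2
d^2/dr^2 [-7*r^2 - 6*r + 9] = -14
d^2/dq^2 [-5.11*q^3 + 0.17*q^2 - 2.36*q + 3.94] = 0.34 - 30.66*q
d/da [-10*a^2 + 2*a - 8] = 2 - 20*a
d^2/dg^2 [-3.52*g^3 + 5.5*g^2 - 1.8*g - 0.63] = 11.0 - 21.12*g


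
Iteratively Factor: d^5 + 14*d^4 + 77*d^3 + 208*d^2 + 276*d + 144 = (d + 2)*(d^4 + 12*d^3 + 53*d^2 + 102*d + 72) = (d + 2)*(d + 3)*(d^3 + 9*d^2 + 26*d + 24) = (d + 2)^2*(d + 3)*(d^2 + 7*d + 12) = (d + 2)^2*(d + 3)^2*(d + 4)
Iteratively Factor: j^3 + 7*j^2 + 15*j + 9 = (j + 3)*(j^2 + 4*j + 3) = (j + 3)^2*(j + 1)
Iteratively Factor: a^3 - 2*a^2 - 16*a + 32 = (a - 2)*(a^2 - 16) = (a - 4)*(a - 2)*(a + 4)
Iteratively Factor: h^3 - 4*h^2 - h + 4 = (h - 4)*(h^2 - 1) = (h - 4)*(h - 1)*(h + 1)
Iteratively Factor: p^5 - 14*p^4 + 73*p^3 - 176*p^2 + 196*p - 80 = (p - 4)*(p^4 - 10*p^3 + 33*p^2 - 44*p + 20) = (p - 4)*(p - 1)*(p^3 - 9*p^2 + 24*p - 20) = (p - 4)*(p - 2)*(p - 1)*(p^2 - 7*p + 10) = (p - 4)*(p - 2)^2*(p - 1)*(p - 5)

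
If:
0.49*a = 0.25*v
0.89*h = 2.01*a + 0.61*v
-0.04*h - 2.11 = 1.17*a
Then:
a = -1.61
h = -5.78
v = -3.15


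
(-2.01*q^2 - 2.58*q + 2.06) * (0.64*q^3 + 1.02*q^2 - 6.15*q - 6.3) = -1.2864*q^5 - 3.7014*q^4 + 11.0483*q^3 + 30.6312*q^2 + 3.585*q - 12.978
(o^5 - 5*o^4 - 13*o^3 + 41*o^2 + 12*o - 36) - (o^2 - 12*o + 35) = o^5 - 5*o^4 - 13*o^3 + 40*o^2 + 24*o - 71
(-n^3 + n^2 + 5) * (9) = -9*n^3 + 9*n^2 + 45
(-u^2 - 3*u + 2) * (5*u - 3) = -5*u^3 - 12*u^2 + 19*u - 6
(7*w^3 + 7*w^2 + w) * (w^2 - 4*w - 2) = 7*w^5 - 21*w^4 - 41*w^3 - 18*w^2 - 2*w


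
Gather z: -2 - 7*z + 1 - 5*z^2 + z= -5*z^2 - 6*z - 1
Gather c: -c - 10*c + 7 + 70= 77 - 11*c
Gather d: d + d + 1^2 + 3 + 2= 2*d + 6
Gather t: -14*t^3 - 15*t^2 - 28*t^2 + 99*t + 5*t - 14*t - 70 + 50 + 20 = -14*t^3 - 43*t^2 + 90*t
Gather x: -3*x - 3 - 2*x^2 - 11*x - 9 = -2*x^2 - 14*x - 12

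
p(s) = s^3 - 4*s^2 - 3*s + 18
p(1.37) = 8.95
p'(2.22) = -5.97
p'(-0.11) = -2.08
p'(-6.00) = 153.00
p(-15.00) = -4212.00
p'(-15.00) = 792.00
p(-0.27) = 18.50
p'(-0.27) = -0.62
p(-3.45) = -60.32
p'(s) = 3*s^2 - 8*s - 3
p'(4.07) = 14.13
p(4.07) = 6.95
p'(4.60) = 23.68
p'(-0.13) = -1.91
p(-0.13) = 18.32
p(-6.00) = -324.00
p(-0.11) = 18.28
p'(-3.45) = 60.31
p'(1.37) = -8.33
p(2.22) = 2.57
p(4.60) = 16.90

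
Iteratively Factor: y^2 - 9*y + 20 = (y - 5)*(y - 4)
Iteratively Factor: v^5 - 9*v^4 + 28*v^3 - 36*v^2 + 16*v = (v - 4)*(v^4 - 5*v^3 + 8*v^2 - 4*v) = (v - 4)*(v - 2)*(v^3 - 3*v^2 + 2*v) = (v - 4)*(v - 2)^2*(v^2 - v) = v*(v - 4)*(v - 2)^2*(v - 1)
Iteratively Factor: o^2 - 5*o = (o - 5)*(o)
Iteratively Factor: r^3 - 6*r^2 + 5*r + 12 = (r - 3)*(r^2 - 3*r - 4) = (r - 4)*(r - 3)*(r + 1)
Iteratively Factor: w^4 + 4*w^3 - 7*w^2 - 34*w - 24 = (w + 2)*(w^3 + 2*w^2 - 11*w - 12) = (w + 1)*(w + 2)*(w^2 + w - 12) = (w + 1)*(w + 2)*(w + 4)*(w - 3)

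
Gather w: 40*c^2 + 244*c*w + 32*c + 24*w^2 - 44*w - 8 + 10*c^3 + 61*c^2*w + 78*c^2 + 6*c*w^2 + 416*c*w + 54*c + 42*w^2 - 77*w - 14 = 10*c^3 + 118*c^2 + 86*c + w^2*(6*c + 66) + w*(61*c^2 + 660*c - 121) - 22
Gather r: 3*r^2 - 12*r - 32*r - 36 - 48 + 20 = 3*r^2 - 44*r - 64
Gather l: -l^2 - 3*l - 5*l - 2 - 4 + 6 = -l^2 - 8*l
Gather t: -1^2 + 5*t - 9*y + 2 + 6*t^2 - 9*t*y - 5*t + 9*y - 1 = 6*t^2 - 9*t*y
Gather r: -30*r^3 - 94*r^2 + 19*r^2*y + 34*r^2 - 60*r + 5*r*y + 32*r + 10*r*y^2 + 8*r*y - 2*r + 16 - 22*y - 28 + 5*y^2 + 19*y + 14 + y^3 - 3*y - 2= -30*r^3 + r^2*(19*y - 60) + r*(10*y^2 + 13*y - 30) + y^3 + 5*y^2 - 6*y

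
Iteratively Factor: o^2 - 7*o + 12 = (o - 4)*(o - 3)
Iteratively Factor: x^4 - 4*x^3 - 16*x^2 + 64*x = (x - 4)*(x^3 - 16*x) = (x - 4)*(x + 4)*(x^2 - 4*x) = x*(x - 4)*(x + 4)*(x - 4)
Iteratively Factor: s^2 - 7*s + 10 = (s - 5)*(s - 2)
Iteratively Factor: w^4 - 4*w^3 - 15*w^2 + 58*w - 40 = (w - 1)*(w^3 - 3*w^2 - 18*w + 40) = (w - 2)*(w - 1)*(w^2 - w - 20) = (w - 5)*(w - 2)*(w - 1)*(w + 4)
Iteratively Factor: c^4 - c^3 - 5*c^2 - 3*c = (c + 1)*(c^3 - 2*c^2 - 3*c) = (c + 1)^2*(c^2 - 3*c) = c*(c + 1)^2*(c - 3)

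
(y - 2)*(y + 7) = y^2 + 5*y - 14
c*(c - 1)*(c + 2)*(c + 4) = c^4 + 5*c^3 + 2*c^2 - 8*c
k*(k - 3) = k^2 - 3*k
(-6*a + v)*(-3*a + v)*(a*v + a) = 18*a^3*v + 18*a^3 - 9*a^2*v^2 - 9*a^2*v + a*v^3 + a*v^2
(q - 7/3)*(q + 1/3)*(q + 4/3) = q^3 - 2*q^2/3 - 31*q/9 - 28/27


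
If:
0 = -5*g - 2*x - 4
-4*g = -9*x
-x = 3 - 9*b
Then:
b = 143/477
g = -36/53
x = -16/53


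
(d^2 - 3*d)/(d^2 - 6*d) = (d - 3)/(d - 6)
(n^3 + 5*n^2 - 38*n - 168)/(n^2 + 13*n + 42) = (n^2 - 2*n - 24)/(n + 6)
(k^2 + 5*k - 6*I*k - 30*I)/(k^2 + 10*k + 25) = (k - 6*I)/(k + 5)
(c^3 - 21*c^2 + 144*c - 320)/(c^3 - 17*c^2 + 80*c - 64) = (c - 5)/(c - 1)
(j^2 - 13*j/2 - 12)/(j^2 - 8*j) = (j + 3/2)/j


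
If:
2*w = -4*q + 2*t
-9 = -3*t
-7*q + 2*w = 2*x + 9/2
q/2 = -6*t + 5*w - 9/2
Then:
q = -5/7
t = 3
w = 31/7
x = 131/28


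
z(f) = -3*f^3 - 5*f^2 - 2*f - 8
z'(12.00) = -1418.00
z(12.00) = -5936.00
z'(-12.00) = -1178.00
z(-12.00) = 4480.00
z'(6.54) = -452.34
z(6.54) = -1074.12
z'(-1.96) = -16.97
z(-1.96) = -0.70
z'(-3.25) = -64.56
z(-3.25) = 48.67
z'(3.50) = -147.25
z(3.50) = -204.88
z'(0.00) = -2.00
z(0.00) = -8.00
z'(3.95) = -181.92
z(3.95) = -278.80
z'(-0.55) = 0.78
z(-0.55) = -7.91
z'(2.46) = -81.06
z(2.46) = -87.84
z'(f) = -9*f^2 - 10*f - 2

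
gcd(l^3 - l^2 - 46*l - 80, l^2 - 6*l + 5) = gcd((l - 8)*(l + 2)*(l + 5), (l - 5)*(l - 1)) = 1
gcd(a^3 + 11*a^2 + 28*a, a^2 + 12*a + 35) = a + 7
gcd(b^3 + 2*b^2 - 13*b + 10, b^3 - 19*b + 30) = b^2 + 3*b - 10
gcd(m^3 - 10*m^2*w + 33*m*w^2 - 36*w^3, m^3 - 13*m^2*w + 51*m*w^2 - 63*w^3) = m^2 - 6*m*w + 9*w^2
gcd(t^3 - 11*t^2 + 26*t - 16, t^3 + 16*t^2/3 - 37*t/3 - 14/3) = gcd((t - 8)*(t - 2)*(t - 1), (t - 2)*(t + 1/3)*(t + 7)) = t - 2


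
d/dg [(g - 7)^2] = 2*g - 14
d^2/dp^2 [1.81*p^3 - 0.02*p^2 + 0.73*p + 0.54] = 10.86*p - 0.04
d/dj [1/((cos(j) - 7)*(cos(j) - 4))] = (2*cos(j) - 11)*sin(j)/((cos(j) - 7)^2*(cos(j) - 4)^2)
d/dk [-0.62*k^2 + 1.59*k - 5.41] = 1.59 - 1.24*k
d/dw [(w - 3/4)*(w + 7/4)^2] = (4*w + 7)*(12*w + 1)/16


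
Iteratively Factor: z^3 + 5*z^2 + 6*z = (z + 3)*(z^2 + 2*z) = (z + 2)*(z + 3)*(z)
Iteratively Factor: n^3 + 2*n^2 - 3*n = (n)*(n^2 + 2*n - 3) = n*(n - 1)*(n + 3)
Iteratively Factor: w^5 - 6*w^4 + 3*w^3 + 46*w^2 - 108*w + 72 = (w - 2)*(w^4 - 4*w^3 - 5*w^2 + 36*w - 36) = (w - 2)*(w + 3)*(w^3 - 7*w^2 + 16*w - 12) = (w - 2)^2*(w + 3)*(w^2 - 5*w + 6) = (w - 2)^3*(w + 3)*(w - 3)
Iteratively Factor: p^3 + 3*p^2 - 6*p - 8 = (p + 1)*(p^2 + 2*p - 8) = (p + 1)*(p + 4)*(p - 2)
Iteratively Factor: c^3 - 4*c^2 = (c)*(c^2 - 4*c) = c*(c - 4)*(c)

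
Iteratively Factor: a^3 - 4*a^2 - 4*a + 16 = (a - 4)*(a^2 - 4) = (a - 4)*(a - 2)*(a + 2)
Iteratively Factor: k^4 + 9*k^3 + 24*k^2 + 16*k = (k + 1)*(k^3 + 8*k^2 + 16*k) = k*(k + 1)*(k^2 + 8*k + 16) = k*(k + 1)*(k + 4)*(k + 4)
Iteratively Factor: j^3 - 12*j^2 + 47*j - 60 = (j - 5)*(j^2 - 7*j + 12) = (j - 5)*(j - 4)*(j - 3)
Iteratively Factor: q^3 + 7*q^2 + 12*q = (q + 4)*(q^2 + 3*q) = q*(q + 4)*(q + 3)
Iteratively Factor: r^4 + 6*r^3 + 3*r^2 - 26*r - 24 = (r + 3)*(r^3 + 3*r^2 - 6*r - 8) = (r - 2)*(r + 3)*(r^2 + 5*r + 4) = (r - 2)*(r + 1)*(r + 3)*(r + 4)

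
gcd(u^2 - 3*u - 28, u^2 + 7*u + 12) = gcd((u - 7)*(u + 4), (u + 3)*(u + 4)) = u + 4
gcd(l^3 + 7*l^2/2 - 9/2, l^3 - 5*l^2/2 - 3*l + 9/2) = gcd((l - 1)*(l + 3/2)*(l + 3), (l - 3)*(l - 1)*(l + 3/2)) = l^2 + l/2 - 3/2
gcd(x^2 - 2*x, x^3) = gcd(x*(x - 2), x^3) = x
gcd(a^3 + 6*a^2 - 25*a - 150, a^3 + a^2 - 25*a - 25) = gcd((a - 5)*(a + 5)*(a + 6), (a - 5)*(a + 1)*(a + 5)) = a^2 - 25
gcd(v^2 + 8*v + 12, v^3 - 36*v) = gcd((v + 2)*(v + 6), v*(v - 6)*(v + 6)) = v + 6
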